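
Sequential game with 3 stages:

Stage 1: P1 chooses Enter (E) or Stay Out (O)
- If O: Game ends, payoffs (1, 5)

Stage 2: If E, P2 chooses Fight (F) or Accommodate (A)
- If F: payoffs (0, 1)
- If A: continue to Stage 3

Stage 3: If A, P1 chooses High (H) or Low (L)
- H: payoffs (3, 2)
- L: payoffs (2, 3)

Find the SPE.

SPE: (E, A, H); Outcome (3, 2)

Work:
Stage 3: P1 chooses H (3 vs 2)
Stage 2: P2: F->1, A->2 (anticipating H). Choose A
Stage 1: P1: O->1, E->3 (anticipating A, H). Choose E
SPE path: E -> A -> H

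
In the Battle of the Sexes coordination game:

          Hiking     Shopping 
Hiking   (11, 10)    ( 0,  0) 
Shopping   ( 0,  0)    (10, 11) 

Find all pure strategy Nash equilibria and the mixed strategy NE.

Pure NE: (Hiking, Hiking) and (Shopping, Shopping); Mixed NE: p = 0.5238, q = 0.4762

Work:
Check pure NE:
(Hiking, Hiking): (11, 10) - no unilateral deviation beneficial
(Shopping, Shopping): (10, 11) - no unilateral deviation beneficial
Mixed NE: P1 plays Hiking with p = 0.5238, P2 plays Hiking with q = 0.4762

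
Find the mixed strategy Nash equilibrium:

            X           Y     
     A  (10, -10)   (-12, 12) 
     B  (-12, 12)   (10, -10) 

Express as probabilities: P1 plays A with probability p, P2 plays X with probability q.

p = 0.5, q = 0.5

Work:
Find probabilities that make opponent indifferent:
P2 chooses q to make P1 indifferent between A and B
P1 chooses p to make P2 indifferent between X and Y
Mixed NE: P1 plays (A: 0.5, B: 0.5), P2 plays (X: 0.5, Y: 0.5)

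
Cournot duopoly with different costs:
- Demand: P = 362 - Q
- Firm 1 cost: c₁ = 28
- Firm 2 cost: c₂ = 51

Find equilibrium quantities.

q₁* = 119.0, q₂* = 96.0

Work:
Reaction: q₁ = (362 - 28 - q₂)/2
Reaction: q₂ = (362 - 51 - q₁)/2
Solve simultaneously:
q₁* = (362 - 2×28 + 51)/3 = 119.0
q₂* = (362 - 2×51 + 28)/3 = 96.0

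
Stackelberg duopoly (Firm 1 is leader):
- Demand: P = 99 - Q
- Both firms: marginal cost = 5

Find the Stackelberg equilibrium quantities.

q₁* (leader) = 47.0, q₂* (follower) = 23.5

Work:
Follower's reaction: q₂ = (a - c - q₁)/2
Leader substitutes: π₁ = q₁·(a - q₁ - (a-c-q₁)/2 - c)
FOC: q₁* = (99 - 5)/2 = 47.00
Then: q₂* = (99 - 5 - 47.0)/2 = 23.50
Leader has first-mover advantage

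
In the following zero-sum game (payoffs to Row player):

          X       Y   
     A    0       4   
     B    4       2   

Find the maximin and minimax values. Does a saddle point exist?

Maximin = 2, Minimax = 4, Saddle: False

Work:
Row minimums: [0, 2] → maximin = 2
Column maximums: [4, 4] → minimax = 4
No saddle point (maximin ≠ minimax). Mixed strategy needed.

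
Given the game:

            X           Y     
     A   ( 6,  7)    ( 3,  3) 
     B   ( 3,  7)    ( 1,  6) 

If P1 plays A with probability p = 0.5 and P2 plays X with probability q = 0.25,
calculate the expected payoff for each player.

E[P1] = 2.625, E[P2] = 5.125

Work:
E[P1] = p·q·π₁(A,X) + p·(1-q)·π₁(A,Y) + (1-p)·q·π₁(B,X) + (1-p)·(1-q)·π₁(B,Y)
= 0.5·0.25·6 + 0.5·0.75·3 + 0.5·0.25·3 + 0.5·0.75·1
= 2.625

E[P2] = 5.125 (similar calculation)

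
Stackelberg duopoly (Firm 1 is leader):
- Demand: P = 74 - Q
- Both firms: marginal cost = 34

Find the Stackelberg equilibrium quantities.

q₁* (leader) = 20.0, q₂* (follower) = 10.0

Work:
Follower's reaction: q₂ = (a - c - q₁)/2
Leader substitutes: π₁ = q₁·(a - q₁ - (a-c-q₁)/2 - c)
FOC: q₁* = (74 - 34)/2 = 20.00
Then: q₂* = (74 - 34 - 20.0)/2 = 10.00
Leader has first-mover advantage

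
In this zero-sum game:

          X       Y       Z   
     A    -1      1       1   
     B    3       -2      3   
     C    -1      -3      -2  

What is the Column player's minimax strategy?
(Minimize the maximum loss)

Column should play Y, value = 1

Work:
Column player minimizes Row's maximum payoff:
Column X: max payoff to Row = 3
Column Y: max payoff to Row = 1
Column Z: max payoff to Row = 3
Minimum is 1, achieved by column Y.
Minimax strategy: Y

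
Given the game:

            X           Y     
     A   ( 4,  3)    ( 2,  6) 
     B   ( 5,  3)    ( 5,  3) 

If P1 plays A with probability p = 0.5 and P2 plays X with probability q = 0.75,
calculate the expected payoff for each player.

E[P1] = 4.25, E[P2] = 3.375

Work:
E[P1] = p·q·π₁(A,X) + p·(1-q)·π₁(A,Y) + (1-p)·q·π₁(B,X) + (1-p)·(1-q)·π₁(B,Y)
= 0.5·0.75·4 + 0.5·0.25·2 + 0.5·0.75·5 + 0.5·0.25·5
= 4.25

E[P2] = 3.375 (similar calculation)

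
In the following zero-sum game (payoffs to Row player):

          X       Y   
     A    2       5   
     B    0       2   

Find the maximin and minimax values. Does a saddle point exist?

Maximin = 2, Minimax = 2, Saddle: True

Work:
Row minimums: [2, 0] → maximin = 2
Column maximums: [2, 5] → minimax = 2
Saddle point exists! Game value = 2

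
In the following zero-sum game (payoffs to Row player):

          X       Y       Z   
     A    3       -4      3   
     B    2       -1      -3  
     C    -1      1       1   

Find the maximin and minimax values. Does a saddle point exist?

Maximin = -1, Minimax = 1, Saddle: False

Work:
Row minimums: [-4, -3, -1] → maximin = -1
Column maximums: [3, 1, 3] → minimax = 1
No saddle point (maximin ≠ minimax). Mixed strategy needed.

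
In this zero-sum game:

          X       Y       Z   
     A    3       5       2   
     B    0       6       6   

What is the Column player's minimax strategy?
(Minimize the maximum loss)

Column should play X, value = 3

Work:
Column player minimizes Row's maximum payoff:
Column X: max payoff to Row = 3
Column Y: max payoff to Row = 6
Column Z: max payoff to Row = 6
Minimum is 3, achieved by column X.
Minimax strategy: X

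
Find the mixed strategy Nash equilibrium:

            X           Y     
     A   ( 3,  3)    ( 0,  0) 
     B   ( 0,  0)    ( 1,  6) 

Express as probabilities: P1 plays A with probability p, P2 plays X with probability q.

p = 0.6667, q = 0.25

Work:
Find probabilities that make opponent indifferent:
P2 chooses q to make P1 indifferent between A and B
P1 chooses p to make P2 indifferent between X and Y
Mixed NE: P1 plays (A: 0.6667, B: 0.3333), P2 plays (X: 0.25, Y: 0.75)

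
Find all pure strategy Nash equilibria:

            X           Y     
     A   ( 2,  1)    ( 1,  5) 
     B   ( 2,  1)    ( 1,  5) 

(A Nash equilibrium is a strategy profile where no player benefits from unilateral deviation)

Nash equilibrium: (A, Y), (B, Y)

Work:
Best responses:
  P1 vs X: payoffs [2, 2] → best response A/B (payoff 2)
  P1 vs Y: payoffs [1, 1] → best response A/B (payoff 1)
  P2 vs A: payoffs [1, 5] → best response Y (payoff 5)
  P2 vs B: payoffs [1, 5] → best response Y (payoff 5)
Mutual best responses: (A,Y), (B,Y) → Nash equilibria.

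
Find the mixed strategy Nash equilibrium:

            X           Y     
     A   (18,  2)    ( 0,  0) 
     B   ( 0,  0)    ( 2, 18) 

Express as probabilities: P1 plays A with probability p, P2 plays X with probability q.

p = 0.9, q = 0.1

Work:
Find probabilities that make opponent indifferent:
P2 chooses q to make P1 indifferent between A and B
P1 chooses p to make P2 indifferent between X and Y
Mixed NE: P1 plays (A: 0.9, B: 0.1), P2 plays (X: 0.1, Y: 0.9)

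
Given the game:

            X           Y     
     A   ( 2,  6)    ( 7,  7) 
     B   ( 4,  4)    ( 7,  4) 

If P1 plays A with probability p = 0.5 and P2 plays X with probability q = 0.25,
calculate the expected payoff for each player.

E[P1] = 6.0, E[P2] = 5.375

Work:
E[P1] = p·q·π₁(A,X) + p·(1-q)·π₁(A,Y) + (1-p)·q·π₁(B,X) + (1-p)·(1-q)·π₁(B,Y)
= 0.5·0.25·2 + 0.5·0.75·7 + 0.5·0.25·4 + 0.5·0.75·7
= 6.0

E[P2] = 5.375 (similar calculation)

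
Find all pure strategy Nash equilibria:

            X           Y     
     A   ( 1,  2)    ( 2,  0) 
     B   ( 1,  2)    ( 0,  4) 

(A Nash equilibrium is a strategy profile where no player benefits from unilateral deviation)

Nash equilibrium: (A, X)

Work:
Best responses:
  P1 vs X: payoffs [1, 1] → best response A/B (payoff 1)
  P1 vs Y: payoffs [2, 0] → best response A (payoff 2)
  P2 vs A: payoffs [2, 0] → best response X (payoff 2)
  P2 vs B: payoffs [2, 4] → best response Y (payoff 4)
Mutual best responses: (A,X) → Nash equilibria.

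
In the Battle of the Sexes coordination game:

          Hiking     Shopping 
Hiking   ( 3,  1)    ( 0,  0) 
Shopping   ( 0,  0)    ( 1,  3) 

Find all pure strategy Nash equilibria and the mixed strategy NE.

Pure NE: (Hiking, Hiking) and (Shopping, Shopping); Mixed NE: p = 0.75, q = 0.25

Work:
Check pure NE:
(Hiking, Hiking): (3, 1) - no unilateral deviation beneficial
(Shopping, Shopping): (1, 3) - no unilateral deviation beneficial
Mixed NE: P1 plays Hiking with p = 0.75, P2 plays Hiking with q = 0.25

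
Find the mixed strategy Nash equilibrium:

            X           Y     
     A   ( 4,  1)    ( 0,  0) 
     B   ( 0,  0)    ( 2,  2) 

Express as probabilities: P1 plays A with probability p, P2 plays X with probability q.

p = 0.6667, q = 0.3333

Work:
Find probabilities that make opponent indifferent:
P2 chooses q to make P1 indifferent between A and B
P1 chooses p to make P2 indifferent between X and Y
Mixed NE: P1 plays (A: 0.6667, B: 0.3333), P2 plays (X: 0.3333, Y: 0.6667)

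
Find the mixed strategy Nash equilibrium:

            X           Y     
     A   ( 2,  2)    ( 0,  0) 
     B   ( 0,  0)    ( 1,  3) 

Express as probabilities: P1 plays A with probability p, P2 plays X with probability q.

p = 0.6, q = 0.3333

Work:
Find probabilities that make opponent indifferent:
P2 chooses q to make P1 indifferent between A and B
P1 chooses p to make P2 indifferent between X and Y
Mixed NE: P1 plays (A: 0.6, B: 0.4), P2 plays (X: 0.3333, Y: 0.6667)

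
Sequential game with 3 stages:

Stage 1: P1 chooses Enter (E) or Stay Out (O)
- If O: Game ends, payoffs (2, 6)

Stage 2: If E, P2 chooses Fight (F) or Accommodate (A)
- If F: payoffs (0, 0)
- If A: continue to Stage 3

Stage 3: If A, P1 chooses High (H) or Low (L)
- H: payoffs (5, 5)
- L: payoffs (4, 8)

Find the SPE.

SPE: (E, A, H); Outcome (5, 5)

Work:
Stage 3: P1 chooses H (5 vs 4)
Stage 2: P2: F->0, A->5 (anticipating H). Choose A
Stage 1: P1: O->2, E->5 (anticipating A, H). Choose E
SPE path: E -> A -> H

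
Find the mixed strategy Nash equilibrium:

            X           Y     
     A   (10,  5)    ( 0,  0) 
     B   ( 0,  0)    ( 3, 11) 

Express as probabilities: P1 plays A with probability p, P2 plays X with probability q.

p = 0.6875, q = 0.2308

Work:
Find probabilities that make opponent indifferent:
P2 chooses q to make P1 indifferent between A and B
P1 chooses p to make P2 indifferent between X and Y
Mixed NE: P1 plays (A: 0.6875, B: 0.3125), P2 plays (X: 0.2308, Y: 0.7692)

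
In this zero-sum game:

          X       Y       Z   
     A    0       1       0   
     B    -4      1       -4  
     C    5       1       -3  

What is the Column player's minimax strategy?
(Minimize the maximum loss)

Column should play Z, value = 0

Work:
Column player minimizes Row's maximum payoff:
Column X: max payoff to Row = 5
Column Y: max payoff to Row = 1
Column Z: max payoff to Row = 0
Minimum is 0, achieved by column Z.
Minimax strategy: Z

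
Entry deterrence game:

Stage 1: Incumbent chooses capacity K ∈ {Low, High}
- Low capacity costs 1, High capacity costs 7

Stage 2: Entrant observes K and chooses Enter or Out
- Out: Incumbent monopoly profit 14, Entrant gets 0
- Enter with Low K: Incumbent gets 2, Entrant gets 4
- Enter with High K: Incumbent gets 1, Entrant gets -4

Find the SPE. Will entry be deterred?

SPE: (High, Enter|Low, Out|High); Entry deterred. Incumbent net profit = 7

Work:
After Low K: Entrant enters (4 > 0)
After High K: Entrant stays out (-4 < 0)
Incumbent: Low → 2−1=1, High → 14−7=7
Incumbent chooses High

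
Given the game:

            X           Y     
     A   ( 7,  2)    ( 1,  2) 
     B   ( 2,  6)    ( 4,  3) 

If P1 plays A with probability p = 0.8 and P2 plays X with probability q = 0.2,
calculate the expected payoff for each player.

E[P1] = 2.48, E[P2] = 2.32

Work:
E[P1] = p·q·π₁(A,X) + p·(1-q)·π₁(A,Y) + (1-p)·q·π₁(B,X) + (1-p)·(1-q)·π₁(B,Y)
= 0.8·0.2·7 + 0.8·0.8·1 + 0.2·0.2·2 + 0.2·0.8·4
= 2.48

E[P2] = 2.32 (similar calculation)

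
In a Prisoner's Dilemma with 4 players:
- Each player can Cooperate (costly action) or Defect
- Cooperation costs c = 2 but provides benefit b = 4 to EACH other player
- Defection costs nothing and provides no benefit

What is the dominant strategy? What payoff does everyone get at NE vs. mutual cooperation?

Dominant: Defect; NE payoff = 0; Coop payoff = 10

Work:
Defect dominates (saves cost c = 2, benefit to others is external)
NE: All defect → everyone gets 0
If all cooperate: each receives (3)×4 - 2 = 10
Social dilemma: 10 > 0 but NE gives 0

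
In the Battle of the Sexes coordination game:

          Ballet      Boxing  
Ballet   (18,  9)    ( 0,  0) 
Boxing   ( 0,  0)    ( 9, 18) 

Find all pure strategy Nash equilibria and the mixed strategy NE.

Pure NE: (Ballet, Ballet) and (Boxing, Boxing); Mixed NE: p = 0.6667, q = 0.3333

Work:
Check pure NE:
(Ballet, Ballet): (18, 9) - no unilateral deviation beneficial
(Boxing, Boxing): (9, 18) - no unilateral deviation beneficial
Mixed NE: P1 plays Ballet with p = 0.6667, P2 plays Ballet with q = 0.3333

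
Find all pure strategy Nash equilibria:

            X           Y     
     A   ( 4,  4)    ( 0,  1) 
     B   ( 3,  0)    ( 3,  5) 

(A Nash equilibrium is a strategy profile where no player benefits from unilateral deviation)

Nash equilibrium: (A, X), (B, Y)

Work:
Best responses:
  P1 vs X: payoffs [4, 3] → best response A (payoff 4)
  P1 vs Y: payoffs [0, 3] → best response B (payoff 3)
  P2 vs A: payoffs [4, 1] → best response X (payoff 4)
  P2 vs B: payoffs [0, 5] → best response Y (payoff 5)
Mutual best responses: (A,X), (B,Y) → Nash equilibria.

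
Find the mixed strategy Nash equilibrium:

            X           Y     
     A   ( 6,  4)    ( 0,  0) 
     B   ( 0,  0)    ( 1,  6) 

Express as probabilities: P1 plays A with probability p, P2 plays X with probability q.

p = 0.6, q = 0.1429

Work:
Find probabilities that make opponent indifferent:
P2 chooses q to make P1 indifferent between A and B
P1 chooses p to make P2 indifferent between X and Y
Mixed NE: P1 plays (A: 0.6, B: 0.4), P2 plays (X: 0.1429, Y: 0.8571)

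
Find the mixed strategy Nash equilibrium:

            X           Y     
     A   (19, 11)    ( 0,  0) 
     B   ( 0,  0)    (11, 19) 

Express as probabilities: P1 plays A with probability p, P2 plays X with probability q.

p = 0.6333, q = 0.3667

Work:
Find probabilities that make opponent indifferent:
P2 chooses q to make P1 indifferent between A and B
P1 chooses p to make P2 indifferent between X and Y
Mixed NE: P1 plays (A: 0.6333, B: 0.3667), P2 plays (X: 0.3667, Y: 0.6333)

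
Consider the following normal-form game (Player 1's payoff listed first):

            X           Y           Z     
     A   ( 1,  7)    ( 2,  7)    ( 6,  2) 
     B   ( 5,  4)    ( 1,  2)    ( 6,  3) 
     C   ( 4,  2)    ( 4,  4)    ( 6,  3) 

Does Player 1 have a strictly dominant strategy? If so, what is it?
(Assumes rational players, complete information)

No strictly dominant strategy exists for Player 1

Work:
A strategy strictly dominates another if it gives a strictly higher payoff against every opponent action. Compare each pair of P1's strategies column-by-column:
  A vs B: [1 vs 5, 2 vs 1, 6 vs 6] → A does not strictly dominate B (column X: 1 ≤ 5)
  A vs C: [1 vs 4, 2 vs 4, 6 vs 6] → A does not strictly dominate C (column X: 1 ≤ 4)
  B vs A: [5 vs 1, 1 vs 2, 6 vs 6] → B does not strictly dominate A (column Y: 1 ≤ 2)
  B vs C: [5 vs 4, 1 vs 4, 6 vs 6] → B does not strictly dominate C (column Y: 1 ≤ 4)
  C vs A: [4 vs 1, 4 vs 2, 6 vs 6] → C does not strictly dominate A (column Z: 6 ≤ 6)
  C vs B: [4 vs 5, 4 vs 1, 6 vs 6] → C does not strictly dominate B (column X: 4 ≤ 5)
No single strategy strictly dominates all others → no strictly dominant strategy.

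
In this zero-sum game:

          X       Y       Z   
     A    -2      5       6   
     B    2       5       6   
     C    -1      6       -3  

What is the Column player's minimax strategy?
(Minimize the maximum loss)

Column should play X, value = 2

Work:
Column player minimizes Row's maximum payoff:
Column X: max payoff to Row = 2
Column Y: max payoff to Row = 6
Column Z: max payoff to Row = 6
Minimum is 2, achieved by column X.
Minimax strategy: X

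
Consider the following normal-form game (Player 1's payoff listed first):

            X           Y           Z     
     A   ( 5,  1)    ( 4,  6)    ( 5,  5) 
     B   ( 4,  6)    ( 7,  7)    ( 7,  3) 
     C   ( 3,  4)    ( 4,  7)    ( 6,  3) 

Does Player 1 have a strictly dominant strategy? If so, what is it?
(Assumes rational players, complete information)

No strictly dominant strategy exists for Player 1

Work:
A strategy strictly dominates another if it gives a strictly higher payoff against every opponent action. Compare each pair of P1's strategies column-by-column:
  A vs B: [5 vs 4, 4 vs 7, 5 vs 7] → A does not strictly dominate B (column Y: 4 ≤ 7)
  A vs C: [5 vs 3, 4 vs 4, 5 vs 6] → A does not strictly dominate C (column Y: 4 ≤ 4)
  B vs A: [4 vs 5, 7 vs 4, 7 vs 5] → B does not strictly dominate A (column X: 4 ≤ 5)
  B vs C: [4 vs 3, 7 vs 4, 7 vs 6] → B strictly dominates C
  C vs A: [3 vs 5, 4 vs 4, 6 vs 5] → C does not strictly dominate A (column X: 3 ≤ 5)
  C vs B: [3 vs 4, 4 vs 7, 6 vs 7] → C does not strictly dominate B (column X: 3 ≤ 4)
No single strategy strictly dominates all others → no strictly dominant strategy.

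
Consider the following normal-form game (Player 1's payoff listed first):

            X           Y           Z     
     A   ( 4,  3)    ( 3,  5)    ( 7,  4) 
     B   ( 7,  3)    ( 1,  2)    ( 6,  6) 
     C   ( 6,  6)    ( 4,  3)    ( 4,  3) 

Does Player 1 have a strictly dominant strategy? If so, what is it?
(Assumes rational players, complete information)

No strictly dominant strategy exists for Player 1

Work:
A strategy strictly dominates another if it gives a strictly higher payoff against every opponent action. Compare each pair of P1's strategies column-by-column:
  A vs B: [4 vs 7, 3 vs 1, 7 vs 6] → A does not strictly dominate B (column X: 4 ≤ 7)
  A vs C: [4 vs 6, 3 vs 4, 7 vs 4] → A does not strictly dominate C (column X: 4 ≤ 6)
  B vs A: [7 vs 4, 1 vs 3, 6 vs 7] → B does not strictly dominate A (column Y: 1 ≤ 3)
  B vs C: [7 vs 6, 1 vs 4, 6 vs 4] → B does not strictly dominate C (column Y: 1 ≤ 4)
  C vs A: [6 vs 4, 4 vs 3, 4 vs 7] → C does not strictly dominate A (column Z: 4 ≤ 7)
  C vs B: [6 vs 7, 4 vs 1, 4 vs 6] → C does not strictly dominate B (column X: 6 ≤ 7)
No single strategy strictly dominates all others → no strictly dominant strategy.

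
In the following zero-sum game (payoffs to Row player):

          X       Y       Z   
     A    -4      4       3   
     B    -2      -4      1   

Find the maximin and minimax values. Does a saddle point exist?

Maximin = -4, Minimax = -2, Saddle: False

Work:
Row minimums: [-4, -4] → maximin = -4
Column maximums: [-2, 4, 3] → minimax = -2
No saddle point (maximin ≠ minimax). Mixed strategy needed.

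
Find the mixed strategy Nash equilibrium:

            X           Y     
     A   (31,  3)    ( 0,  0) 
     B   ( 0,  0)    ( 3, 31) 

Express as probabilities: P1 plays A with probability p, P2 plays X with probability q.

p = 0.9118, q = 0.0882

Work:
Find probabilities that make opponent indifferent:
P2 chooses q to make P1 indifferent between A and B
P1 chooses p to make P2 indifferent between X and Y
Mixed NE: P1 plays (A: 0.9118, B: 0.0882), P2 plays (X: 0.0882, Y: 0.9118)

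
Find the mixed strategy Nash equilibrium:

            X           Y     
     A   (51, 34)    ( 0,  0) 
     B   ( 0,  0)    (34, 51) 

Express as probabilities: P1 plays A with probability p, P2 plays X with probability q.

p = 0.6, q = 0.4

Work:
Find probabilities that make opponent indifferent:
P2 chooses q to make P1 indifferent between A and B
P1 chooses p to make P2 indifferent between X and Y
Mixed NE: P1 plays (A: 0.6, B: 0.4), P2 plays (X: 0.4, Y: 0.6)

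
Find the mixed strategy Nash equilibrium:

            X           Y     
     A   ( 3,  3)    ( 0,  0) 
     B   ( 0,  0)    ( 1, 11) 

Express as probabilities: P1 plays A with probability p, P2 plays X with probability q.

p = 0.7857, q = 0.25

Work:
Find probabilities that make opponent indifferent:
P2 chooses q to make P1 indifferent between A and B
P1 chooses p to make P2 indifferent between X and Y
Mixed NE: P1 plays (A: 0.7857, B: 0.2143), P2 plays (X: 0.25, Y: 0.75)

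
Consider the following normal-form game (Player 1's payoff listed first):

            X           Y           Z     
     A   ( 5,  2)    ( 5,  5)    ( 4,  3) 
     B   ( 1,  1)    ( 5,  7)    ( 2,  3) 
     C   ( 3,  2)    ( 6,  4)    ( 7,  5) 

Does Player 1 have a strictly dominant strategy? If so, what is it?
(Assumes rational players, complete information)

No strictly dominant strategy exists for Player 1

Work:
A strategy strictly dominates another if it gives a strictly higher payoff against every opponent action. Compare each pair of P1's strategies column-by-column:
  A vs B: [5 vs 1, 5 vs 5, 4 vs 2] → A does not strictly dominate B (column Y: 5 ≤ 5)
  A vs C: [5 vs 3, 5 vs 6, 4 vs 7] → A does not strictly dominate C (column Y: 5 ≤ 6)
  B vs A: [1 vs 5, 5 vs 5, 2 vs 4] → B does not strictly dominate A (column X: 1 ≤ 5)
  B vs C: [1 vs 3, 5 vs 6, 2 vs 7] → B does not strictly dominate C (column X: 1 ≤ 3)
  C vs A: [3 vs 5, 6 vs 5, 7 vs 4] → C does not strictly dominate A (column X: 3 ≤ 5)
  C vs B: [3 vs 1, 6 vs 5, 7 vs 2] → C strictly dominates B
No single strategy strictly dominates all others → no strictly dominant strategy.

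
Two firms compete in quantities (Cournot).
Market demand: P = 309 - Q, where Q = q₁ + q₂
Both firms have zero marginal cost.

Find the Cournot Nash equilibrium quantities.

q₁* = q₂* = 103.0; P* = 103.0

Work:
Profit: π_i = P·q_i = (a - q_i - q_j)·q_i
FOC: ∂π_i/∂q_i = a - 2q_i - q_j = 0
Reaction function: q_i = (309 - q_j)/2
Symmetry: q* = 309/3 = 103.0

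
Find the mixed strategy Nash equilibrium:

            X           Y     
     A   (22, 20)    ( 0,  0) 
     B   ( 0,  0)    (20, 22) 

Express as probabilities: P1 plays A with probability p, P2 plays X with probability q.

p = 0.5238, q = 0.4762

Work:
Find probabilities that make opponent indifferent:
P2 chooses q to make P1 indifferent between A and B
P1 chooses p to make P2 indifferent between X and Y
Mixed NE: P1 plays (A: 0.5238, B: 0.4762), P2 plays (X: 0.4762, Y: 0.5238)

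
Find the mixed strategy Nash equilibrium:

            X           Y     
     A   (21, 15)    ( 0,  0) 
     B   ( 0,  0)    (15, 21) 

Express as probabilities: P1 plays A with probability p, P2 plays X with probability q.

p = 0.5833, q = 0.4167

Work:
Find probabilities that make opponent indifferent:
P2 chooses q to make P1 indifferent between A and B
P1 chooses p to make P2 indifferent between X and Y
Mixed NE: P1 plays (A: 0.5833, B: 0.4167), P2 plays (X: 0.4167, Y: 0.5833)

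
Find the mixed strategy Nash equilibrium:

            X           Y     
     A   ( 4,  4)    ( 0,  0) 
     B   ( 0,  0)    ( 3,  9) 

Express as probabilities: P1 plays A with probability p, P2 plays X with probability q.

p = 0.6923, q = 0.4286

Work:
Find probabilities that make opponent indifferent:
P2 chooses q to make P1 indifferent between A and B
P1 chooses p to make P2 indifferent between X and Y
Mixed NE: P1 plays (A: 0.6923, B: 0.3077), P2 plays (X: 0.4286, Y: 0.5714)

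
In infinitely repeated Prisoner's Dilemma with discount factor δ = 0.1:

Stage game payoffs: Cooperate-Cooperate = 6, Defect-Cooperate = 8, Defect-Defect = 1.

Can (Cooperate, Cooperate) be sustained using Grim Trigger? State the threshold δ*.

δ* = 0.2857; since δ = 0.1 < 0.2857, cooperation cannot be sustained

Work:
For Grim Trigger:
Cooperate forever: 6/(1-δ)
Defect then punished: 8 + 1·δ/(1-δ)
Need: 6/(1-δ) ≥ 8 + 1·δ/(1-δ)
Solving: δ ≥ (T-R)/(T-P) = (8-6)/(8-1) = 0.2857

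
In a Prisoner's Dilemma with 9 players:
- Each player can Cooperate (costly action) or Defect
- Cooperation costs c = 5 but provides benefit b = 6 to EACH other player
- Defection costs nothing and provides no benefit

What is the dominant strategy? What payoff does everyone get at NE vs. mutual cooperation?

Dominant: Defect; NE payoff = 0; Coop payoff = 43

Work:
Defect dominates (saves cost c = 5, benefit to others is external)
NE: All defect → everyone gets 0
If all cooperate: each receives (8)×6 - 5 = 43
Social dilemma: 43 > 0 but NE gives 0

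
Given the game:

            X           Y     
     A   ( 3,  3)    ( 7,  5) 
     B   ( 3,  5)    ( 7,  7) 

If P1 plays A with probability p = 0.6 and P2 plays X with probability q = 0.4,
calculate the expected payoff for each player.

E[P1] = 5.4, E[P2] = 5.0

Work:
E[P1] = p·q·π₁(A,X) + p·(1-q)·π₁(A,Y) + (1-p)·q·π₁(B,X) + (1-p)·(1-q)·π₁(B,Y)
= 0.6·0.4·3 + 0.6·0.6·7 + 0.4·0.4·3 + 0.4·0.6·7
= 5.4

E[P2] = 5.0 (similar calculation)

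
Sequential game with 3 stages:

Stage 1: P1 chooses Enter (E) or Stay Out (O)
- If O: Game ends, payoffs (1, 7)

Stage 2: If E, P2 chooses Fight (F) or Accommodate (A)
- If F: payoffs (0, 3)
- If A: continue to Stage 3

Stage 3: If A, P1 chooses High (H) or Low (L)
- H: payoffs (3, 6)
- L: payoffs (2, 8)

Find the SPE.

SPE: (E, A, H); Outcome (3, 6)

Work:
Stage 3: P1 chooses H (3 vs 2)
Stage 2: P2: F->3, A->6 (anticipating H). Choose A
Stage 1: P1: O->1, E->3 (anticipating A, H). Choose E
SPE path: E -> A -> H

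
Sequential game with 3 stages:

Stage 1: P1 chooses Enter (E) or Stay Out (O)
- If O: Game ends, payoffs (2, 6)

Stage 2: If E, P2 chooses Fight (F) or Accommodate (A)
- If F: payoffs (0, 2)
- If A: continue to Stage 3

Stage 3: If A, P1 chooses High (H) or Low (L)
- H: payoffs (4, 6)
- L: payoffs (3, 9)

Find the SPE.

SPE: (E, A, H); Outcome (4, 6)

Work:
Stage 3: P1 chooses H (4 vs 3)
Stage 2: P2: F->2, A->6 (anticipating H). Choose A
Stage 1: P1: O->2, E->4 (anticipating A, H). Choose E
SPE path: E -> A -> H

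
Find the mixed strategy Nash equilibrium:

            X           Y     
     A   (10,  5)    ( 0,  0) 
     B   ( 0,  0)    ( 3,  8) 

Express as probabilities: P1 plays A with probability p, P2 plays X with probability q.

p = 0.6154, q = 0.2308

Work:
Find probabilities that make opponent indifferent:
P2 chooses q to make P1 indifferent between A and B
P1 chooses p to make P2 indifferent between X and Y
Mixed NE: P1 plays (A: 0.6154, B: 0.3846), P2 plays (X: 0.2308, Y: 0.7692)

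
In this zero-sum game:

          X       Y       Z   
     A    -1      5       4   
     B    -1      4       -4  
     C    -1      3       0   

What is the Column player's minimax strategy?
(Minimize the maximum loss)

Column should play X, value = -1

Work:
Column player minimizes Row's maximum payoff:
Column X: max payoff to Row = -1
Column Y: max payoff to Row = 5
Column Z: max payoff to Row = 4
Minimum is -1, achieved by column X.
Minimax strategy: X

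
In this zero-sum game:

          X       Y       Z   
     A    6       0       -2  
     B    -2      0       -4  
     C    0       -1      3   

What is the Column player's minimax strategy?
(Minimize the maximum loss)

Column should play Y, value = 0

Work:
Column player minimizes Row's maximum payoff:
Column X: max payoff to Row = 6
Column Y: max payoff to Row = 0
Column Z: max payoff to Row = 3
Minimum is 0, achieved by column Y.
Minimax strategy: Y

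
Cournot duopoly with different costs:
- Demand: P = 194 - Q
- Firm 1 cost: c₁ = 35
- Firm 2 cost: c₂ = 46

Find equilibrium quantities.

q₁* = 56.67, q₂* = 45.67

Work:
Reaction: q₁ = (194 - 35 - q₂)/2
Reaction: q₂ = (194 - 46 - q₁)/2
Solve simultaneously:
q₁* = (194 - 2×35 + 46)/3 = 56.67
q₂* = (194 - 2×46 + 35)/3 = 45.67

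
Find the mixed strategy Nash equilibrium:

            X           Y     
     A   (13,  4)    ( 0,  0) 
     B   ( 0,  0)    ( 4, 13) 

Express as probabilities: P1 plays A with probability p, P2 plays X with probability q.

p = 0.7647, q = 0.2353

Work:
Find probabilities that make opponent indifferent:
P2 chooses q to make P1 indifferent between A and B
P1 chooses p to make P2 indifferent between X and Y
Mixed NE: P1 plays (A: 0.7647, B: 0.2353), P2 plays (X: 0.2353, Y: 0.7647)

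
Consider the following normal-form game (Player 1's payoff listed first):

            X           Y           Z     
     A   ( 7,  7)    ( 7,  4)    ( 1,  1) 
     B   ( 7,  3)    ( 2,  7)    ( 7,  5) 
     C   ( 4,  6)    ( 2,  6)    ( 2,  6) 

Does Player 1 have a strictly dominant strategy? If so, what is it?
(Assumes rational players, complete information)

No strictly dominant strategy exists for Player 1

Work:
A strategy strictly dominates another if it gives a strictly higher payoff against every opponent action. Compare each pair of P1's strategies column-by-column:
  A vs B: [7 vs 7, 7 vs 2, 1 vs 7] → A does not strictly dominate B (column X: 7 ≤ 7)
  A vs C: [7 vs 4, 7 vs 2, 1 vs 2] → A does not strictly dominate C (column Z: 1 ≤ 2)
  B vs A: [7 vs 7, 2 vs 7, 7 vs 1] → B does not strictly dominate A (column X: 7 ≤ 7)
  B vs C: [7 vs 4, 2 vs 2, 7 vs 2] → B does not strictly dominate C (column Y: 2 ≤ 2)
  C vs A: [4 vs 7, 2 vs 7, 2 vs 1] → C does not strictly dominate A (column X: 4 ≤ 7)
  C vs B: [4 vs 7, 2 vs 2, 2 vs 7] → C does not strictly dominate B (column X: 4 ≤ 7)
No single strategy strictly dominates all others → no strictly dominant strategy.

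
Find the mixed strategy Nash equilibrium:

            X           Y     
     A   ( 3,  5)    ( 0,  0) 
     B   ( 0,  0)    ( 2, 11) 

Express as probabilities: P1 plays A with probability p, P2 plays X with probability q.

p = 0.6875, q = 0.4

Work:
Find probabilities that make opponent indifferent:
P2 chooses q to make P1 indifferent between A and B
P1 chooses p to make P2 indifferent between X and Y
Mixed NE: P1 plays (A: 0.6875, B: 0.3125), P2 plays (X: 0.4, Y: 0.6)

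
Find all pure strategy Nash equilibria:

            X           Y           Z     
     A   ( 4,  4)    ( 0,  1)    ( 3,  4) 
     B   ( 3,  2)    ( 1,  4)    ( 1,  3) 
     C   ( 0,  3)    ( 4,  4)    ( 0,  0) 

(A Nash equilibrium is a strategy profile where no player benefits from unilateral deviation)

Nash equilibrium: (A, X), (A, Z), (C, Y)

Work:
Best responses:
  P1 vs X: payoffs [4, 3, 0] → best response A (payoff 4)
  P1 vs Y: payoffs [0, 1, 4] → best response C (payoff 4)
  P1 vs Z: payoffs [3, 1, 0] → best response A (payoff 3)
  P2 vs A: payoffs [4, 1, 4] → best response X/Z (payoff 4)
  P2 vs B: payoffs [2, 4, 3] → best response Y (payoff 4)
  P2 vs C: payoffs [3, 4, 0] → best response Y (payoff 4)
Mutual best responses: (A,X), (A,Z), (C,Y) → Nash equilibria.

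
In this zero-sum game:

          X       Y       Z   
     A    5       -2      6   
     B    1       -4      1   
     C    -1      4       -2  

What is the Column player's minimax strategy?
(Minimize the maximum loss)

Column should play Y, value = 4

Work:
Column player minimizes Row's maximum payoff:
Column X: max payoff to Row = 5
Column Y: max payoff to Row = 4
Column Z: max payoff to Row = 6
Minimum is 4, achieved by column Y.
Minimax strategy: Y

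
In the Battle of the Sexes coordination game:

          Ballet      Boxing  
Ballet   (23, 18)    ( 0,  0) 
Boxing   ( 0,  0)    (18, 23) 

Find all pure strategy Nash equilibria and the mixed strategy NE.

Pure NE: (Ballet, Ballet) and (Boxing, Boxing); Mixed NE: p = 0.561, q = 0.439

Work:
Check pure NE:
(Ballet, Ballet): (23, 18) - no unilateral deviation beneficial
(Boxing, Boxing): (18, 23) - no unilateral deviation beneficial
Mixed NE: P1 plays Ballet with p = 0.561, P2 plays Ballet with q = 0.439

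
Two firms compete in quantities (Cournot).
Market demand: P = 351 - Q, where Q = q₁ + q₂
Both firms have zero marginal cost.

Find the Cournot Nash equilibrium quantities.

q₁* = q₂* = 117.0; P* = 117.0

Work:
Profit: π_i = P·q_i = (a - q_i - q_j)·q_i
FOC: ∂π_i/∂q_i = a - 2q_i - q_j = 0
Reaction function: q_i = (351 - q_j)/2
Symmetry: q* = 351/3 = 117.0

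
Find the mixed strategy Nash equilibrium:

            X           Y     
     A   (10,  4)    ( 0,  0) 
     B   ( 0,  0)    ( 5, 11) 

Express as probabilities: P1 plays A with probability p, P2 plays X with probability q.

p = 0.7333, q = 0.3333

Work:
Find probabilities that make opponent indifferent:
P2 chooses q to make P1 indifferent between A and B
P1 chooses p to make P2 indifferent between X and Y
Mixed NE: P1 plays (A: 0.7333, B: 0.2667), P2 plays (X: 0.3333, Y: 0.6667)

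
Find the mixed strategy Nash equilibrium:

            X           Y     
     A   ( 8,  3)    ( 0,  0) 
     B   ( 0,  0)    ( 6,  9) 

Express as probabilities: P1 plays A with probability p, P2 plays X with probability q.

p = 0.75, q = 0.4286

Work:
Find probabilities that make opponent indifferent:
P2 chooses q to make P1 indifferent between A and B
P1 chooses p to make P2 indifferent between X and Y
Mixed NE: P1 plays (A: 0.75, B: 0.25), P2 plays (X: 0.4286, Y: 0.5714)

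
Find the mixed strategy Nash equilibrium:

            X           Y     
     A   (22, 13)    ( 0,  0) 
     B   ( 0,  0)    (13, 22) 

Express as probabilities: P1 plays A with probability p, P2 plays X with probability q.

p = 0.6286, q = 0.3714

Work:
Find probabilities that make opponent indifferent:
P2 chooses q to make P1 indifferent between A and B
P1 chooses p to make P2 indifferent between X and Y
Mixed NE: P1 plays (A: 0.6286, B: 0.3714), P2 plays (X: 0.3714, Y: 0.6286)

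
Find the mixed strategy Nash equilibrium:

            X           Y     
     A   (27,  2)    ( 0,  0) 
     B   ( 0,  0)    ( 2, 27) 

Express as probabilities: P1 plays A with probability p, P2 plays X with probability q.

p = 0.931, q = 0.069

Work:
Find probabilities that make opponent indifferent:
P2 chooses q to make P1 indifferent between A and B
P1 chooses p to make P2 indifferent between X and Y
Mixed NE: P1 plays (A: 0.931, B: 0.069), P2 plays (X: 0.069, Y: 0.931)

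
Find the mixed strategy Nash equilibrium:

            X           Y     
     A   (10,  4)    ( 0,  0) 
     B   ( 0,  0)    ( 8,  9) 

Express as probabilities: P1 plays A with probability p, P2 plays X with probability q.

p = 0.6923, q = 0.4444

Work:
Find probabilities that make opponent indifferent:
P2 chooses q to make P1 indifferent between A and B
P1 chooses p to make P2 indifferent between X and Y
Mixed NE: P1 plays (A: 0.6923, B: 0.3077), P2 plays (X: 0.4444, Y: 0.5556)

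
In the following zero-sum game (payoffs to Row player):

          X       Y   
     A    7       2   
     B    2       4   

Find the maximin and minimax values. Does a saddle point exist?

Maximin = 2, Minimax = 4, Saddle: False

Work:
Row minimums: [2, 2] → maximin = 2
Column maximums: [7, 4] → minimax = 4
No saddle point (maximin ≠ minimax). Mixed strategy needed.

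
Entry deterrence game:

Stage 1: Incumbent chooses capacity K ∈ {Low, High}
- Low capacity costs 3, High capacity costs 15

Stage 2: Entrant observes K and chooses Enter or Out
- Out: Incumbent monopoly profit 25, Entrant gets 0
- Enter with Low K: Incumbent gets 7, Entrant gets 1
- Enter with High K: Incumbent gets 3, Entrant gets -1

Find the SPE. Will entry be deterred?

SPE: (High, Enter|Low, Out|High); Entry deterred. Incumbent net profit = 10

Work:
After Low K: Entrant enters (1 > 0)
After High K: Entrant stays out (-1 < 0)
Incumbent: Low → 7−3=4, High → 25−15=10
Incumbent chooses High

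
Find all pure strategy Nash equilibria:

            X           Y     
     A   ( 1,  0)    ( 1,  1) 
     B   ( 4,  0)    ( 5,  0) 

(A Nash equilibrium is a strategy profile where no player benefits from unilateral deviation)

Nash equilibrium: (B, X), (B, Y)

Work:
Best responses:
  P1 vs X: payoffs [1, 4] → best response B (payoff 4)
  P1 vs Y: payoffs [1, 5] → best response B (payoff 5)
  P2 vs A: payoffs [0, 1] → best response Y (payoff 1)
  P2 vs B: payoffs [0, 0] → best response X/Y (payoff 0)
Mutual best responses: (B,X), (B,Y) → Nash equilibria.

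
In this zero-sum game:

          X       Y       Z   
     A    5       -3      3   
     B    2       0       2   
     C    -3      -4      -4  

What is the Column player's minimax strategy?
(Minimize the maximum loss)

Column should play Y, value = 0

Work:
Column player minimizes Row's maximum payoff:
Column X: max payoff to Row = 5
Column Y: max payoff to Row = 0
Column Z: max payoff to Row = 3
Minimum is 0, achieved by column Y.
Minimax strategy: Y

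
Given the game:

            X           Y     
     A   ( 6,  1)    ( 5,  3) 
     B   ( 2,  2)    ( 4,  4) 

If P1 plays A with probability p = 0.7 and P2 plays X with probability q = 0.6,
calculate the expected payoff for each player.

E[P1] = 4.76, E[P2] = 2.1

Work:
E[P1] = p·q·π₁(A,X) + p·(1-q)·π₁(A,Y) + (1-p)·q·π₁(B,X) + (1-p)·(1-q)·π₁(B,Y)
= 0.7·0.6·6 + 0.7·0.4·5 + 0.3·0.6·2 + 0.3·0.4·4
= 4.76

E[P2] = 2.1 (similar calculation)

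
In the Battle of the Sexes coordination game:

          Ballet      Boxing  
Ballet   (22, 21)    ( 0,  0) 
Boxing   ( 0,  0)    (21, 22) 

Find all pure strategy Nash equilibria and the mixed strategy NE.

Pure NE: (Ballet, Ballet) and (Boxing, Boxing); Mixed NE: p = 0.5116, q = 0.4884

Work:
Check pure NE:
(Ballet, Ballet): (22, 21) - no unilateral deviation beneficial
(Boxing, Boxing): (21, 22) - no unilateral deviation beneficial
Mixed NE: P1 plays Ballet with p = 0.5116, P2 plays Ballet with q = 0.4884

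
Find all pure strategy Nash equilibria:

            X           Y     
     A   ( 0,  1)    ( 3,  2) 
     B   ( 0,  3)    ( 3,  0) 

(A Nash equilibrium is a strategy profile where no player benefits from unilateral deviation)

Nash equilibrium: (A, Y), (B, X)

Work:
Best responses:
  P1 vs X: payoffs [0, 0] → best response A/B (payoff 0)
  P1 vs Y: payoffs [3, 3] → best response A/B (payoff 3)
  P2 vs A: payoffs [1, 2] → best response Y (payoff 2)
  P2 vs B: payoffs [3, 0] → best response X (payoff 3)
Mutual best responses: (A,Y), (B,X) → Nash equilibria.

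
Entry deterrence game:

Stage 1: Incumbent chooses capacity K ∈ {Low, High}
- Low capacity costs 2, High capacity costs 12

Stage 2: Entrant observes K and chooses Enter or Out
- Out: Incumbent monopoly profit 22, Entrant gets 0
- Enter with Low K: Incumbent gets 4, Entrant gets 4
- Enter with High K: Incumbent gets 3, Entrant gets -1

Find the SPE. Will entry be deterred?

SPE: (High, Enter|Low, Out|High); Entry deterred. Incumbent net profit = 10

Work:
After Low K: Entrant enters (4 > 0)
After High K: Entrant stays out (-1 < 0)
Incumbent: Low → 4−2=2, High → 22−12=10
Incumbent chooses High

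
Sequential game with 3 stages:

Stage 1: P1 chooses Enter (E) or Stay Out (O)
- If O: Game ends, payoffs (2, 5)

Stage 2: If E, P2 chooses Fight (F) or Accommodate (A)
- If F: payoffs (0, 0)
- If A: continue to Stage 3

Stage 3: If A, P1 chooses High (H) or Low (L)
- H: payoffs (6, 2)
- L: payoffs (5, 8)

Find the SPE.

SPE: (E, A, H); Outcome (6, 2)

Work:
Stage 3: P1 chooses H (6 vs 5)
Stage 2: P2: F->0, A->2 (anticipating H). Choose A
Stage 1: P1: O->2, E->6 (anticipating A, H). Choose E
SPE path: E -> A -> H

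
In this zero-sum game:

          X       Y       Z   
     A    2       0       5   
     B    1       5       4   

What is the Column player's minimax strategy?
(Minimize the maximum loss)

Column should play X, value = 2

Work:
Column player minimizes Row's maximum payoff:
Column X: max payoff to Row = 2
Column Y: max payoff to Row = 5
Column Z: max payoff to Row = 5
Minimum is 2, achieved by column X.
Minimax strategy: X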